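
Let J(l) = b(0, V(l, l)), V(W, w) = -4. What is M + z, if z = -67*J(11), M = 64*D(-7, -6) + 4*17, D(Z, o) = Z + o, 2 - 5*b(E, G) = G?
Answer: -4222/5 ≈ -844.40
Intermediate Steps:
b(E, G) = ⅖ - G/5
J(l) = 6/5 (J(l) = ⅖ - ⅕*(-4) = ⅖ + ⅘ = 6/5)
M = -764 (M = 64*(-7 - 6) + 4*17 = 64*(-13) + 68 = -832 + 68 = -764)
z = -402/5 (z = -67*6/5 = -402/5 ≈ -80.400)
M + z = -764 - 402/5 = -4222/5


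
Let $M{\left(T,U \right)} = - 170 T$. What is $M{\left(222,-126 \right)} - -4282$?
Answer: $-33458$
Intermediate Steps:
$M{\left(T,U \right)} = - 170 T$
$M{\left(222,-126 \right)} - -4282 = \left(-170\right) 222 - -4282 = -37740 + 4282 = -33458$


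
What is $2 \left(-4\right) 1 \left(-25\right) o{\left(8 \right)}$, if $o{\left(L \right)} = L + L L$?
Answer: $14400$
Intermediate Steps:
$o{\left(L \right)} = L + L^{2}$
$2 \left(-4\right) 1 \left(-25\right) o{\left(8 \right)} = 2 \left(-4\right) 1 \left(-25\right) 8 \left(1 + 8\right) = \left(-8\right) 1 \left(-25\right) 8 \cdot 9 = \left(-8\right) \left(-25\right) 72 = 200 \cdot 72 = 14400$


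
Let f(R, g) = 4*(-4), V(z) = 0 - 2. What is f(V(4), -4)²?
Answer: 256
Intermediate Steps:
V(z) = -2
f(R, g) = -16
f(V(4), -4)² = (-16)² = 256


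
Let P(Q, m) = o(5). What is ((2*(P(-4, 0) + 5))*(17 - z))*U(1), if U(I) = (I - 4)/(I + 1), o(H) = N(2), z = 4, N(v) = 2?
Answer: -273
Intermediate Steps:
o(H) = 2
P(Q, m) = 2
U(I) = (-4 + I)/(1 + I)
((2*(P(-4, 0) + 5))*(17 - z))*U(1) = ((2*(2 + 5))*(17 - 1*4))*((-4 + 1)/(1 + 1)) = ((2*7)*(17 - 4))*(-3/2) = (14*13)*((½)*(-3)) = 182*(-3/2) = -273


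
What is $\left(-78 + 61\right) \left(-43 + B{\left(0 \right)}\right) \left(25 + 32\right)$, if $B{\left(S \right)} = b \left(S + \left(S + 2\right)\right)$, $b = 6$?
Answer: $30039$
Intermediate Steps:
$B{\left(S \right)} = 12 + 12 S$ ($B{\left(S \right)} = 6 \left(S + \left(S + 2\right)\right) = 6 \left(S + \left(2 + S\right)\right) = 6 \left(2 + 2 S\right) = 12 + 12 S$)
$\left(-78 + 61\right) \left(-43 + B{\left(0 \right)}\right) \left(25 + 32\right) = \left(-78 + 61\right) \left(-43 + \left(12 + 12 \cdot 0\right)\right) \left(25 + 32\right) = - 17 \left(-43 + \left(12 + 0\right)\right) 57 = - 17 \left(-43 + 12\right) 57 = \left(-17\right) \left(-31\right) 57 = 527 \cdot 57 = 30039$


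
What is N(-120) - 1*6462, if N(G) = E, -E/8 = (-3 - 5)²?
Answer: -6974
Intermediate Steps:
E = -512 (E = -8*(-3 - 5)² = -8*(-8)² = -8*64 = -512)
N(G) = -512
N(-120) - 1*6462 = -512 - 1*6462 = -512 - 6462 = -6974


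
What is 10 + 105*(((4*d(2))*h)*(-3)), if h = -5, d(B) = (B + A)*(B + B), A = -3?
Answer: -25190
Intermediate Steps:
d(B) = 2*B*(-3 + B) (d(B) = (B - 3)*(B + B) = (-3 + B)*(2*B) = 2*B*(-3 + B))
10 + 105*(((4*d(2))*h)*(-3)) = 10 + 105*(((4*(2*2*(-3 + 2)))*(-5))*(-3)) = 10 + 105*(((4*(2*2*(-1)))*(-5))*(-3)) = 10 + 105*(((4*(-4))*(-5))*(-3)) = 10 + 105*(-16*(-5)*(-3)) = 10 + 105*(80*(-3)) = 10 + 105*(-240) = 10 - 25200 = -25190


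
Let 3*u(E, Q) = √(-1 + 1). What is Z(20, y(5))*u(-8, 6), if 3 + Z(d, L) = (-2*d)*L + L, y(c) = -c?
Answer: 0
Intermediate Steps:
Z(d, L) = -3 + L - 2*L*d (Z(d, L) = -3 + ((-2*d)*L + L) = -3 + (-2*L*d + L) = -3 + (L - 2*L*d) = -3 + L - 2*L*d)
u(E, Q) = 0 (u(E, Q) = √(-1 + 1)/3 = √0/3 = (⅓)*0 = 0)
Z(20, y(5))*u(-8, 6) = (-3 - 1*5 - 2*(-1*5)*20)*0 = (-3 - 5 - 2*(-5)*20)*0 = (-3 - 5 + 200)*0 = 192*0 = 0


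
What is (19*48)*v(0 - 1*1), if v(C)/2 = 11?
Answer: 20064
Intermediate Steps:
v(C) = 22 (v(C) = 2*11 = 22)
(19*48)*v(0 - 1*1) = (19*48)*22 = 912*22 = 20064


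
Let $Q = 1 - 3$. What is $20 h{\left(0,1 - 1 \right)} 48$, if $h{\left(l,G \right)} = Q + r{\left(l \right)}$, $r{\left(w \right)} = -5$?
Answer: $-6720$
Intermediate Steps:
$Q = -2$
$h{\left(l,G \right)} = -7$ ($h{\left(l,G \right)} = -2 - 5 = -7$)
$20 h{\left(0,1 - 1 \right)} 48 = 20 \left(-7\right) 48 = \left(-140\right) 48 = -6720$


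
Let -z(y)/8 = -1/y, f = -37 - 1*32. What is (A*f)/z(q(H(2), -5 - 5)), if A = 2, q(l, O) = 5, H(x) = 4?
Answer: -345/4 ≈ -86.250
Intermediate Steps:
f = -69 (f = -37 - 32 = -69)
z(y) = 8/y (z(y) = -(-8)/y = 8/y)
(A*f)/z(q(H(2), -5 - 5)) = (2*(-69))/((8/5)) = -138/(8*(1/5)) = -138/8/5 = -138*5/8 = -345/4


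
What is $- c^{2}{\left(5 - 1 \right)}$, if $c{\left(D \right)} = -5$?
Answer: $-25$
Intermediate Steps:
$- c^{2}{\left(5 - 1 \right)} = - \left(-5\right)^{2} = \left(-1\right) 25 = -25$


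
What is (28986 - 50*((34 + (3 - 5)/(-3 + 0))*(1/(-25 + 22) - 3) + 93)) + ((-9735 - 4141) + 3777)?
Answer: 180133/9 ≈ 20015.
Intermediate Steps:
(28986 - 50*((34 + (3 - 5)/(-3 + 0))*(1/(-25 + 22) - 3) + 93)) + ((-9735 - 4141) + 3777) = (28986 - 50*((34 - 2/(-3))*(1/(-3) - 3) + 93)) + (-13876 + 3777) = (28986 - 50*((34 - 2*(-1/3))*(-1/3 - 3) + 93)) - 10099 = (28986 - 50*((34 + 2/3)*(-10/3) + 93)) - 10099 = (28986 - 50*((104/3)*(-10/3) + 93)) - 10099 = (28986 - 50*(-1040/9 + 93)) - 10099 = (28986 - 50*(-203/9)) - 10099 = (28986 + 10150/9) - 10099 = 271024/9 - 10099 = 180133/9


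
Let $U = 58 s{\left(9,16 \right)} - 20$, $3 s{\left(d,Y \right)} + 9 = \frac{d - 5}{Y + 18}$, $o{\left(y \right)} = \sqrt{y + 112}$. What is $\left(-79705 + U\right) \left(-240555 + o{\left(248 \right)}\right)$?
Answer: $\frac{326732465605}{17} - \frac{8149466 \sqrt{10}}{17} \approx 1.9218 \cdot 10^{10}$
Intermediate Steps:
$o{\left(y \right)} = \sqrt{112 + y}$
$s{\left(d,Y \right)} = -3 + \frac{-5 + d}{3 \left(18 + Y\right)}$ ($s{\left(d,Y \right)} = -3 + \frac{\left(d - 5\right) \frac{1}{Y + 18}}{3} = -3 + \frac{\left(-5 + d\right) \frac{1}{18 + Y}}{3} = -3 + \frac{\frac{1}{18 + Y} \left(-5 + d\right)}{3} = -3 + \frac{-5 + d}{3 \left(18 + Y\right)}$)
$U = - \frac{9778}{51}$ ($U = 58 \frac{-167 + 9 - 144}{3 \left(18 + 16\right)} - 20 = 58 \frac{-167 + 9 - 144}{3 \cdot 34} - 20 = 58 \cdot \frac{1}{3} \cdot \frac{1}{34} \left(-302\right) - 20 = 58 \left(- \frac{151}{51}\right) - 20 = - \frac{8758}{51} - 20 = - \frac{9778}{51} \approx -191.73$)
$\left(-79705 + U\right) \left(-240555 + o{\left(248 \right)}\right) = \left(-79705 - \frac{9778}{51}\right) \left(-240555 + \sqrt{112 + 248}\right) = - \frac{4074733 \left(-240555 + \sqrt{360}\right)}{51} = - \frac{4074733 \left(-240555 + 6 \sqrt{10}\right)}{51} = \frac{326732465605}{17} - \frac{8149466 \sqrt{10}}{17}$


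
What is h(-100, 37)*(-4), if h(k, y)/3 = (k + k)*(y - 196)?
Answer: -381600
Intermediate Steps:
h(k, y) = 6*k*(-196 + y) (h(k, y) = 3*((k + k)*(y - 196)) = 3*((2*k)*(-196 + y)) = 3*(2*k*(-196 + y)) = 6*k*(-196 + y))
h(-100, 37)*(-4) = (6*(-100)*(-196 + 37))*(-4) = (6*(-100)*(-159))*(-4) = 95400*(-4) = -381600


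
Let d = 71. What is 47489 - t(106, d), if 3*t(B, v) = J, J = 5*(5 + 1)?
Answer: 47479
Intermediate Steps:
J = 30 (J = 5*6 = 30)
t(B, v) = 10 (t(B, v) = (1/3)*30 = 10)
47489 - t(106, d) = 47489 - 1*10 = 47489 - 10 = 47479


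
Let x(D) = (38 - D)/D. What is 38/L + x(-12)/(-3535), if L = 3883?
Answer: 180611/16471686 ≈ 0.010965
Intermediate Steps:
x(D) = (38 - D)/D
38/L + x(-12)/(-3535) = 38/3883 + ((38 - 1*(-12))/(-12))/(-3535) = 38*(1/3883) - (38 + 12)/12*(-1/3535) = 38/3883 - 1/12*50*(-1/3535) = 38/3883 - 25/6*(-1/3535) = 38/3883 + 5/4242 = 180611/16471686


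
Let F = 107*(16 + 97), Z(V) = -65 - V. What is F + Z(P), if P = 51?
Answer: 11975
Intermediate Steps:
F = 12091 (F = 107*113 = 12091)
F + Z(P) = 12091 + (-65 - 1*51) = 12091 + (-65 - 51) = 12091 - 116 = 11975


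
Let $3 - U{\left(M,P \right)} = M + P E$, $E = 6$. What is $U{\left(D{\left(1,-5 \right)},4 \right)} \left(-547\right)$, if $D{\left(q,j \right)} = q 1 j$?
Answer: $8752$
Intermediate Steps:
$D{\left(q,j \right)} = j q$ ($D{\left(q,j \right)} = q j = j q$)
$U{\left(M,P \right)} = 3 - M - 6 P$ ($U{\left(M,P \right)} = 3 - \left(M + P 6\right) = 3 - \left(M + 6 P\right) = 3 - M - 6 P$)
$U{\left(D{\left(1,-5 \right)},4 \right)} \left(-547\right) = \left(3 - \left(-5\right) 1 - 24\right) \left(-547\right) = \left(3 - -5 - 24\right) \left(-547\right) = \left(3 + 5 - 24\right) \left(-547\right) = \left(-16\right) \left(-547\right) = 8752$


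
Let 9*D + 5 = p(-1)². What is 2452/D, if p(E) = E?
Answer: -5517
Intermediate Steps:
D = -4/9 (D = -5/9 + (⅑)*(-1)² = -5/9 + (⅑)*1 = -5/9 + ⅑ = -4/9 ≈ -0.44444)
2452/D = 2452/(-4/9) = 2452*(-9/4) = -5517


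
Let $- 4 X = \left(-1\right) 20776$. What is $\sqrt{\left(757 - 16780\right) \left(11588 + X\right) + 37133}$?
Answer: $i \sqrt{268860853} \approx 16397.0 i$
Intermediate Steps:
$X = 5194$ ($X = - \frac{\left(-1\right) 20776}{4} = \left(- \frac{1}{4}\right) \left(-20776\right) = 5194$)
$\sqrt{\left(757 - 16780\right) \left(11588 + X\right) + 37133} = \sqrt{\left(757 - 16780\right) \left(11588 + 5194\right) + 37133} = \sqrt{\left(-16023\right) 16782 + 37133} = \sqrt{-268897986 + 37133} = \sqrt{-268860853} = i \sqrt{268860853}$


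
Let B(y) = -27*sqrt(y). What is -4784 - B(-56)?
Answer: -4784 + 54*I*sqrt(14) ≈ -4784.0 + 202.05*I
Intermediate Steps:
-4784 - B(-56) = -4784 - (-27)*sqrt(-56) = -4784 - (-27)*2*I*sqrt(14) = -4784 - (-54)*I*sqrt(14) = -4784 + 54*I*sqrt(14)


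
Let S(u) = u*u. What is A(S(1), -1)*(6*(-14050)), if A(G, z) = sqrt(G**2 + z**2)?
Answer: -84300*sqrt(2) ≈ -1.1922e+5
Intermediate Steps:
S(u) = u**2
A(S(1), -1)*(6*(-14050)) = sqrt((1**2)**2 + (-1)**2)*(6*(-14050)) = sqrt(1**2 + 1)*(-84300) = sqrt(1 + 1)*(-84300) = sqrt(2)*(-84300) = -84300*sqrt(2)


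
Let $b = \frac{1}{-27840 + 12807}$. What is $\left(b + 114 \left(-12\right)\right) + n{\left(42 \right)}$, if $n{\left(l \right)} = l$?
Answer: $- \frac{19933759}{15033} \approx -1326.0$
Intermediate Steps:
$b = - \frac{1}{15033}$ ($b = \frac{1}{-15033} = - \frac{1}{15033} \approx -6.652 \cdot 10^{-5}$)
$\left(b + 114 \left(-12\right)\right) + n{\left(42 \right)} = \left(- \frac{1}{15033} + 114 \left(-12\right)\right) + 42 = \left(- \frac{1}{15033} - 1368\right) + 42 = - \frac{20565145}{15033} + 42 = - \frac{19933759}{15033}$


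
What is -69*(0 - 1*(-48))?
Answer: -3312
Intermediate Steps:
-69*(0 - 1*(-48)) = -69*(0 + 48) = -69*48 = -3312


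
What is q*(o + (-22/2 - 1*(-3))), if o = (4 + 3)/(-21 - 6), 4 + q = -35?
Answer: 2899/9 ≈ 322.11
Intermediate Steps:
q = -39 (q = -4 - 35 = -39)
o = -7/27 (o = 7/(-27) = 7*(-1/27) = -7/27 ≈ -0.25926)
q*(o + (-22/2 - 1*(-3))) = -39*(-7/27 + (-22/2 - 1*(-3))) = -39*(-7/27 + (-22*½ + 3)) = -39*(-7/27 + (-11 + 3)) = -39*(-7/27 - 8) = -39*(-223/27) = 2899/9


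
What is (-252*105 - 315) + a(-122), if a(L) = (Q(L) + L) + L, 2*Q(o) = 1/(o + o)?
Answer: -13185273/488 ≈ -27019.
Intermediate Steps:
Q(o) = 1/(4*o) (Q(o) = 1/(2*(o + o)) = 1/(2*((2*o))) = (1/(2*o))/2 = 1/(4*o))
a(L) = 2*L + 1/(4*L) (a(L) = (1/(4*L) + L) + L = (L + 1/(4*L)) + L = 2*L + 1/(4*L))
(-252*105 - 315) + a(-122) = (-252*105 - 315) + (2*(-122) + (¼)/(-122)) = (-26460 - 315) + (-244 + (¼)*(-1/122)) = -26775 + (-244 - 1/488) = -26775 - 119073/488 = -13185273/488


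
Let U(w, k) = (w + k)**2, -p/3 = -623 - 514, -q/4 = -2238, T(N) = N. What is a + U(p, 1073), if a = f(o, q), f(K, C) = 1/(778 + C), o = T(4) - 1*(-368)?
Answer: 195633870881/9730 ≈ 2.0106e+7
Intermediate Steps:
q = 8952 (q = -4*(-2238) = 8952)
o = 372 (o = 4 - 1*(-368) = 4 + 368 = 372)
a = 1/9730 (a = 1/(778 + 8952) = 1/9730 ≈ 0.00010277)
p = 3411 (p = -3*(-623 - 514) = -3*(-1137) = 3411)
U(w, k) = (k + w)**2
a + U(p, 1073) = 1/9730 + (1073 + 3411)**2 = 1/9730 + 4484**2 = 1/9730 + 20106256 = 195633870881/9730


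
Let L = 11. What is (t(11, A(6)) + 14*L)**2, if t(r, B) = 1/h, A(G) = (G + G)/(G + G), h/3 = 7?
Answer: 10465225/441 ≈ 23731.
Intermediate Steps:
h = 21 (h = 3*7 = 21)
A(G) = 1 (A(G) = (2*G)/((2*G)) = (2*G)*(1/(2*G)) = 1)
t(r, B) = 1/21
(t(11, A(6)) + 14*L)**2 = (1/21 + 14*11)**2 = (1/21 + 154)**2 = (3235/21)**2 = 10465225/441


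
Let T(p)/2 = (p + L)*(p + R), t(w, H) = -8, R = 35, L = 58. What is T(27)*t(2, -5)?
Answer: -84320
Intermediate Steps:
T(p) = 2*(35 + p)*(58 + p) (T(p) = 2*((p + 58)*(p + 35)) = 2*((58 + p)*(35 + p)) = 2*((35 + p)*(58 + p)) = 2*(35 + p)*(58 + p))
T(27)*t(2, -5) = (4060 + 2*27² + 186*27)*(-8) = (4060 + 2*729 + 5022)*(-8) = (4060 + 1458 + 5022)*(-8) = 10540*(-8) = -84320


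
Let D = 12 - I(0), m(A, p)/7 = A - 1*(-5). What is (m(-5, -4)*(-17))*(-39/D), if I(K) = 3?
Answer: 0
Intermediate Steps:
m(A, p) = 35 + 7*A (m(A, p) = 7*(A - 1*(-5)) = 7*(A + 5) = 7*(5 + A) = 35 + 7*A)
D = 9 (D = 12 - 1*3 = 12 - 3 = 9)
(m(-5, -4)*(-17))*(-39/D) = ((35 + 7*(-5))*(-17))*(-39/9) = ((35 - 35)*(-17))*(-39*⅑) = (0*(-17))*(-13/3) = 0*(-13/3) = 0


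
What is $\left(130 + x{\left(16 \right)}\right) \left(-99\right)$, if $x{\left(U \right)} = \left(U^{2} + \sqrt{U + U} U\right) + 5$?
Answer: $-38709 - 6336 \sqrt{2} \approx -47669.0$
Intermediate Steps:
$x{\left(U \right)} = 5 + U^{2} + \sqrt{2} U^{\frac{3}{2}}$ ($x{\left(U \right)} = \left(U^{2} + \sqrt{2 U} U\right) + 5 = \left(U^{2} + \sqrt{2} \sqrt{U} U\right) + 5 = \left(U^{2} + \sqrt{2} U^{\frac{3}{2}}\right) + 5 = 5 + U^{2} + \sqrt{2} U^{\frac{3}{2}}$)
$\left(130 + x{\left(16 \right)}\right) \left(-99\right) = \left(130 + \left(5 + 16^{2} + \sqrt{2} \cdot 16^{\frac{3}{2}}\right)\right) \left(-99\right) = \left(130 + \left(5 + 256 + \sqrt{2} \cdot 64\right)\right) \left(-99\right) = \left(130 + \left(5 + 256 + 64 \sqrt{2}\right)\right) \left(-99\right) = \left(130 + \left(261 + 64 \sqrt{2}\right)\right) \left(-99\right) = \left(391 + 64 \sqrt{2}\right) \left(-99\right) = -38709 - 6336 \sqrt{2}$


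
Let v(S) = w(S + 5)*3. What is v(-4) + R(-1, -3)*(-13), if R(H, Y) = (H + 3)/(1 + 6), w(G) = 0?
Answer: -26/7 ≈ -3.7143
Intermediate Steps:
R(H, Y) = 3/7 + H/7 (R(H, Y) = (3 + H)/7 = (3 + H)*(⅐) = 3/7 + H/7)
v(S) = 0 (v(S) = 0*3 = 0)
v(-4) + R(-1, -3)*(-13) = 0 + (3/7 + (⅐)*(-1))*(-13) = 0 + (3/7 - ⅐)*(-13) = 0 + (2/7)*(-13) = 0 - 26/7 = -26/7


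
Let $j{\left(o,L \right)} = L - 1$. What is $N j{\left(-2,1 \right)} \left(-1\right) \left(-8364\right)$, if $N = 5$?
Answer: $0$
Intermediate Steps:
$j{\left(o,L \right)} = -1 + L$ ($j{\left(o,L \right)} = L - 1 = -1 + L$)
$N j{\left(-2,1 \right)} \left(-1\right) \left(-8364\right) = 5 \left(-1 + 1\right) \left(-1\right) \left(-8364\right) = 5 \cdot 0 \left(-1\right) \left(-8364\right) = 0 \left(-1\right) \left(-8364\right) = 0 \left(-8364\right) = 0$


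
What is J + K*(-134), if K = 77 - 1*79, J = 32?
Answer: 300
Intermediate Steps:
K = -2 (K = 77 - 79 = -2)
J + K*(-134) = 32 - 2*(-134) = 32 + 268 = 300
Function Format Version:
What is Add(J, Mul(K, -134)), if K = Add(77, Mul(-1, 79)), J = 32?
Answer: 300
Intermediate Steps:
K = -2 (K = Add(77, -79) = -2)
Add(J, Mul(K, -134)) = Add(32, Mul(-2, -134)) = Add(32, 268) = 300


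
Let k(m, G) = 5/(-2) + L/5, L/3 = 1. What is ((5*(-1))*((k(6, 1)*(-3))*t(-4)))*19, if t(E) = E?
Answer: 2166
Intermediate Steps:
L = 3 (L = 3*1 = 3)
k(m, G) = -19/10 (k(m, G) = 5/(-2) + 3/5 = 5*(-½) + 3*(⅕) = -5/2 + ⅗ = -19/10)
((5*(-1))*((k(6, 1)*(-3))*t(-4)))*19 = ((5*(-1))*(-19/10*(-3)*(-4)))*19 = -57*(-4)/2*19 = -5*(-114/5)*19 = 114*19 = 2166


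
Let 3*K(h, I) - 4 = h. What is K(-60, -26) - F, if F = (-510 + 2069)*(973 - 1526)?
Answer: 2586325/3 ≈ 8.6211e+5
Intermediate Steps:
K(h, I) = 4/3 + h/3
F = -862127 (F = 1559*(-553) = -862127)
K(-60, -26) - F = (4/3 + (1/3)*(-60)) - 1*(-862127) = (4/3 - 20) + 862127 = -56/3 + 862127 = 2586325/3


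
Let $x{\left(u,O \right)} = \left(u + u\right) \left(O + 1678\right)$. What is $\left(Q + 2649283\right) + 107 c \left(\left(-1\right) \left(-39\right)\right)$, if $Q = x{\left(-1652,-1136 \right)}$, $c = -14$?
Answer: $800093$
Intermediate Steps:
$x{\left(u,O \right)} = 2 u \left(1678 + O\right)$
$Q = -1790768$ ($Q = 2 \left(-1652\right) \left(1678 - 1136\right) = 2 \left(-1652\right) 542 = -1790768$)
$\left(Q + 2649283\right) + 107 c \left(\left(-1\right) \left(-39\right)\right) = \left(-1790768 + 2649283\right) + 107 \left(-14\right) \left(\left(-1\right) \left(-39\right)\right) = 858515 - 58422 = 800093$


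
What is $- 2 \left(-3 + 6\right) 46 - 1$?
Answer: $-277$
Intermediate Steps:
$- 2 \left(-3 + 6\right) 46 - 1 = \left(-2\right) 3 \cdot 46 - 1 = \left(-6\right) 46 - 1 = -276 - 1 = -277$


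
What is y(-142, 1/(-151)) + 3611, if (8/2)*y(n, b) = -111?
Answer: 14333/4 ≈ 3583.3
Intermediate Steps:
y(n, b) = -111/4 (y(n, b) = (¼)*(-111) = -111/4)
y(-142, 1/(-151)) + 3611 = -111/4 + 3611 = 14333/4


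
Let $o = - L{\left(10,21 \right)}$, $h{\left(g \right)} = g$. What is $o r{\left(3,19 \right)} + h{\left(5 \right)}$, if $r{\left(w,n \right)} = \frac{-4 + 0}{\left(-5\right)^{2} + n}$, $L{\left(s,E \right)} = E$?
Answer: $\frac{76}{11} \approx 6.9091$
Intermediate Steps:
$r{\left(w,n \right)} = - \frac{4}{25 + n}$
$o = -21$ ($o = \left(-1\right) 21 = -21$)
$o r{\left(3,19 \right)} + h{\left(5 \right)} = - 21 \left(- \frac{4}{25 + 19}\right) + 5 = - 21 \left(- \frac{4}{44}\right) + 5 = - 21 \left(\left(-4\right) \frac{1}{44}\right) + 5 = \left(-21\right) \left(- \frac{1}{11}\right) + 5 = \frac{21}{11} + 5 = \frac{76}{11}$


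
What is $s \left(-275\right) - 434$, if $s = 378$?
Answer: $-104384$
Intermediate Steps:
$s \left(-275\right) - 434 = 378 \left(-275\right) - 434 = -103950 - 434 = -104384$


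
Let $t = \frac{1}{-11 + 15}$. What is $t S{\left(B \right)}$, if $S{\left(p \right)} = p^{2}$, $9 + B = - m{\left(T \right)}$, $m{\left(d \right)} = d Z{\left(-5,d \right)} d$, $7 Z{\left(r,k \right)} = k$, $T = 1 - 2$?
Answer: $\frac{961}{49} \approx 19.612$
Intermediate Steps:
$T = -1$ ($T = 1 - 2 = -1$)
$Z{\left(r,k \right)} = \frac{k}{7}$
$m{\left(d \right)} = \frac{d^{3}}{7}$ ($m{\left(d \right)} = d \frac{d}{7} d = \frac{d^{2}}{7} d = \frac{d^{3}}{7}$)
$B = - \frac{62}{7}$ ($B = -9 - \frac{\left(-1\right)^{3}}{7} = -9 - \frac{1}{7} \left(-1\right) = -9 - - \frac{1}{7} = -9 + \frac{1}{7} = - \frac{62}{7} \approx -8.8571$)
$t = \frac{1}{4} \approx 0.25$
$t S{\left(B \right)} = \frac{\left(- \frac{62}{7}\right)^{2}}{4} = \frac{1}{4} \cdot \frac{3844}{49} = \frac{961}{49}$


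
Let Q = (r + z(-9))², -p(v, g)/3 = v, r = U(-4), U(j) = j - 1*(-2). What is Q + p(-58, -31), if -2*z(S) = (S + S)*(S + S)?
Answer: 27070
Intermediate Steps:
U(j) = 2 + j (U(j) = j + 2 = 2 + j)
z(S) = -2*S² (z(S) = -(S + S)*(S + S)/2 = -2*S*2*S/2 = -2*S²)
r = -2 (r = 2 - 4 = -2)
p(v, g) = -3*v
Q = 26896 (Q = (-2 - 2*(-9)²)² = (-2 - 2*81)² = (-2 - 162)² = (-164)² = 26896)
Q + p(-58, -31) = 26896 - 3*(-58) = 26896 + 174 = 27070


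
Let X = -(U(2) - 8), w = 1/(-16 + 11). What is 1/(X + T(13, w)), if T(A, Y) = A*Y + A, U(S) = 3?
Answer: 5/77 ≈ 0.064935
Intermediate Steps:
w = -1/5 (w = 1/(-5) = -1/5 ≈ -0.20000)
T(A, Y) = A + A*Y
X = 5 (X = -(3 - 8) = -1*(-5) = 5)
1/(X + T(13, w)) = 1/(5 + 13*(1 - 1/5)) = 1/(5 + 13*(4/5)) = 1/(5 + 52/5) = 1/(77/5) = 5/77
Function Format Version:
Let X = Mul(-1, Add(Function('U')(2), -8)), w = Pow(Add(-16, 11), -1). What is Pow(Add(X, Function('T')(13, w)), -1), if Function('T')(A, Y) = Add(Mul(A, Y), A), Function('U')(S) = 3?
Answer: Rational(5, 77) ≈ 0.064935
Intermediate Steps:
w = Rational(-1, 5) (w = Pow(-5, -1) = Rational(-1, 5) ≈ -0.20000)
Function('T')(A, Y) = Add(A, Mul(A, Y))
X = 5 (X = Mul(-1, Add(3, -8)) = Mul(-1, -5) = 5)
Pow(Add(X, Function('T')(13, w)), -1) = Pow(Add(5, Mul(13, Add(1, Rational(-1, 5)))), -1) = Pow(Add(5, Mul(13, Rational(4, 5))), -1) = Pow(Add(5, Rational(52, 5)), -1) = Pow(Rational(77, 5), -1) = Rational(5, 77)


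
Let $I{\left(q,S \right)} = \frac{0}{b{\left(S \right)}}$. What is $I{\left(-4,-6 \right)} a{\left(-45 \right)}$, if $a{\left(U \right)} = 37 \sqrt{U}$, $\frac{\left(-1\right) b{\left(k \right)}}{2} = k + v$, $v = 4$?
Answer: $0$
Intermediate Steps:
$b{\left(k \right)} = -8 - 2 k$ ($b{\left(k \right)} = - 2 \left(k + 4\right) = - 2 \left(4 + k\right) = -8 - 2 k$)
$I{\left(q,S \right)} = 0$ ($I{\left(q,S \right)} = \frac{0}{-8 - 2 S} = 0$)
$I{\left(-4,-6 \right)} a{\left(-45 \right)} = 0 \cdot 37 \sqrt{-45} = 0 \cdot 37 \cdot 3 i \sqrt{5} = 0 \cdot 111 i \sqrt{5} = 0$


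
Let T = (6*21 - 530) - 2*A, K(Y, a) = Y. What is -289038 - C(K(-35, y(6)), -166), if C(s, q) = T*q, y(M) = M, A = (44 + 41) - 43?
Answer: -370046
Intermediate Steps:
A = 42 (A = 85 - 43 = 42)
T = -488 (T = (6*21 - 530) - 2*42 = (126 - 530) - 84 = -404 - 84 = -488)
C(s, q) = -488*q
-289038 - C(K(-35, y(6)), -166) = -289038 - (-488)*(-166) = -289038 - 1*81008 = -289038 - 81008 = -370046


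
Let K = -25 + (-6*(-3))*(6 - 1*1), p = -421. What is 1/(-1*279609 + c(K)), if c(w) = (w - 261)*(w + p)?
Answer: -1/209833 ≈ -4.7657e-6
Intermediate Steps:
K = 65 (K = -25 + 18*(6 - 1) = -25 + 18*5 = -25 + 90 = 65)
c(w) = (-421 + w)*(-261 + w) (c(w) = (w - 261)*(w - 421) = (-261 + w)*(-421 + w) = (-421 + w)*(-261 + w))
1/(-1*279609 + c(K)) = 1/(-1*279609 + (109881 + 65**2 - 682*65)) = 1/(-279609 + (109881 + 4225 - 44330)) = 1/(-279609 + 69776) = 1/(-209833) = -1/209833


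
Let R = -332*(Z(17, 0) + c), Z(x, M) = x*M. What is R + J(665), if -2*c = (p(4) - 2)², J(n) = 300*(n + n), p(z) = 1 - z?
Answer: 403150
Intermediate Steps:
J(n) = 600*n (J(n) = 300*(2*n) = 600*n)
Z(x, M) = M*x
c = -25/2 (c = -((1 - 1*4) - 2)²/2 = -((1 - 4) - 2)²/2 = -(-3 - 2)²/2 = -½*(-5)² = -½*25 = -25/2 ≈ -12.500)
R = 4150 (R = -332*(0*17 - 25/2) = -332*(0 - 25/2) = -332*(-25/2) = 4150)
R + J(665) = 4150 + 600*665 = 4150 + 399000 = 403150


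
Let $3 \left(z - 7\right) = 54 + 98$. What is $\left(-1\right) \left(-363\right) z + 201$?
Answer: $21134$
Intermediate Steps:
$z = \frac{173}{3}$ ($z = 7 + \frac{54 + 98}{3} = 7 + \frac{1}{3} \cdot 152 = 7 + \frac{152}{3} = \frac{173}{3} \approx 57.667$)
$\left(-1\right) \left(-363\right) z + 201 = \left(-1\right) \left(-363\right) \frac{173}{3} + 201 = 363 \cdot \frac{173}{3} + 201 = 20933 + 201 = 21134$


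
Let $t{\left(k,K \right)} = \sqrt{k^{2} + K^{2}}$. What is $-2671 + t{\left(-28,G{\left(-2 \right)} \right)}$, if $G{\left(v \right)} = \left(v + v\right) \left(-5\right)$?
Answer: $-2671 + 4 \sqrt{74} \approx -2636.6$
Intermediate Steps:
$G{\left(v \right)} = - 10 v$ ($G{\left(v \right)} = 2 v \left(-5\right) = - 10 v$)
$t{\left(k,K \right)} = \sqrt{K^{2} + k^{2}}$
$-2671 + t{\left(-28,G{\left(-2 \right)} \right)} = -2671 + \sqrt{\left(\left(-10\right) \left(-2\right)\right)^{2} + \left(-28\right)^{2}} = -2671 + \sqrt{20^{2} + 784} = -2671 + \sqrt{400 + 784} = -2671 + \sqrt{1184} = -2671 + 4 \sqrt{74}$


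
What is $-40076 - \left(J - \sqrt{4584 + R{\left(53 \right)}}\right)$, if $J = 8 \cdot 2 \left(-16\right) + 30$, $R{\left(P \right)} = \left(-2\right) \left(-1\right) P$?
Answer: $-39850 + \sqrt{4690} \approx -39782.0$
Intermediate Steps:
$R{\left(P \right)} = 2 P$
$J = -226$ ($J = 8 \left(-32\right) + 30 = -256 + 30 = -226$)
$-40076 - \left(J - \sqrt{4584 + R{\left(53 \right)}}\right) = -40076 - \left(-226 - \sqrt{4584 + 2 \cdot 53}\right) = -40076 - \left(-226 - \sqrt{4584 + 106}\right) = -40076 - \left(-226 - \sqrt{4690}\right) = -40076 + \left(226 + \sqrt{4690}\right) = -39850 + \sqrt{4690}$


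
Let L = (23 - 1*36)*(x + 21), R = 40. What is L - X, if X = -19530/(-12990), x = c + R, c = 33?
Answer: -529777/433 ≈ -1223.5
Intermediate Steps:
x = 73 (x = 33 + 40 = 73)
L = -1222 (L = (23 - 1*36)*(73 + 21) = (23 - 36)*94 = -13*94 = -1222)
X = 651/433 (X = -19530*(-1/12990) = 651/433 ≈ 1.5035)
L - X = -1222 - 1*651/433 = -1222 - 651/433 = -529777/433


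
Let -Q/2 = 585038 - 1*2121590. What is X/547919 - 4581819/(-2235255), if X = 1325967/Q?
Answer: 77928536376452771/38017670200155120 ≈ 2.0498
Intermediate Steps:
Q = 3073104 (Q = -2*(585038 - 1*2121590) = -2*(585038 - 2121590) = -2*(-1536552) = 3073104)
X = 441989/1024368 (X = 1325967/3073104 = 1325967*(1/3073104) = 441989/1024368 ≈ 0.43147)
X/547919 - 4581819/(-2235255) = (441989/1024368)/547919 - 4581819/(-2235255) = (441989/1024368)*(1/547919) - 4581819*(-1/2235255) = 441989/561270690192 + 138843/67735 = 77928536376452771/38017670200155120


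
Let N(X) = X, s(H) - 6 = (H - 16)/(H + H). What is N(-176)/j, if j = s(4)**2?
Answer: -704/81 ≈ -8.6914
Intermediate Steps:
s(H) = 6 + (-16 + H)/(2*H) (s(H) = 6 + (H - 16)/(H + H) = 6 + (-16 + H)/((2*H)) = 6 + (-16 + H)*(1/(2*H)) = 6 + (-16 + H)/(2*H))
j = 81/4 (j = (13/2 - 8/4)**2 = (13/2 - 8*1/4)**2 = (13/2 - 2)**2 = (9/2)**2 = 81/4 ≈ 20.250)
N(-176)/j = -176/81/4 = -176*4/81 = -704/81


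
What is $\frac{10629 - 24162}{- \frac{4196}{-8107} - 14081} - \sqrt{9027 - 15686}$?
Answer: $\frac{36570677}{38050157} - i \sqrt{6659} \approx 0.96112 - 81.603 i$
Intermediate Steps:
$\frac{10629 - 24162}{- \frac{4196}{-8107} - 14081} - \sqrt{9027 - 15686} = - \frac{13533}{\left(-4196\right) \left(- \frac{1}{8107}\right) - 14081} - \sqrt{-6659} = - \frac{13533}{\frac{4196}{8107} - 14081} - i \sqrt{6659} = - \frac{13533}{- \frac{114150471}{8107}} - i \sqrt{6659} = \left(-13533\right) \left(- \frac{8107}{114150471}\right) - i \sqrt{6659} = \frac{36570677}{38050157} - i \sqrt{6659}$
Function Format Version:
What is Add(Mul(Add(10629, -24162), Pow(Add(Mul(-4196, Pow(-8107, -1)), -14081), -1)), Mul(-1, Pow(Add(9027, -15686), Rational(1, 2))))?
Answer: Add(Rational(36570677, 38050157), Mul(-1, I, Pow(6659, Rational(1, 2)))) ≈ Add(0.96112, Mul(-81.603, I))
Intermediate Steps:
Add(Mul(Add(10629, -24162), Pow(Add(Mul(-4196, Pow(-8107, -1)), -14081), -1)), Mul(-1, Pow(Add(9027, -15686), Rational(1, 2)))) = Add(Mul(-13533, Pow(Add(Mul(-4196, Rational(-1, 8107)), -14081), -1)), Mul(-1, Pow(-6659, Rational(1, 2)))) = Add(Mul(-13533, Pow(Add(Rational(4196, 8107), -14081), -1)), Mul(-1, Mul(I, Pow(6659, Rational(1, 2))))) = Add(Mul(-13533, Pow(Rational(-114150471, 8107), -1)), Mul(-1, I, Pow(6659, Rational(1, 2)))) = Add(Mul(-13533, Rational(-8107, 114150471)), Mul(-1, I, Pow(6659, Rational(1, 2)))) = Add(Rational(36570677, 38050157), Mul(-1, I, Pow(6659, Rational(1, 2))))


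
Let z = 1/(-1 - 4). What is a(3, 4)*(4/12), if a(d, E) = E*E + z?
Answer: 79/15 ≈ 5.2667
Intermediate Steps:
z = -⅕ (z = 1/(-5) = -⅕ ≈ -0.20000)
a(d, E) = -⅕ + E² (a(d, E) = E*E - ⅕ = E² - ⅕ = -⅕ + E²)
a(3, 4)*(4/12) = (-⅕ + 4²)*(4/12) = (-⅕ + 16)*(4*(1/12)) = (79/5)*(⅓) = 79/15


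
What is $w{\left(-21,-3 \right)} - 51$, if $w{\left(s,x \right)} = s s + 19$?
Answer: $409$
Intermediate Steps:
$w{\left(s,x \right)} = 19 + s^{2}$ ($w{\left(s,x \right)} = s^{2} + 19 = 19 + s^{2}$)
$w{\left(-21,-3 \right)} - 51 = \left(19 + \left(-21\right)^{2}\right) - 51 = \left(19 + 441\right) - 51 = 460 - 51 = 409$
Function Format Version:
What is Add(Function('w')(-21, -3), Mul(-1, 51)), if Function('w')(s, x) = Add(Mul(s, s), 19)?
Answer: 409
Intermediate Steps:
Function('w')(s, x) = Add(19, Pow(s, 2)) (Function('w')(s, x) = Add(Pow(s, 2), 19) = Add(19, Pow(s, 2)))
Add(Function('w')(-21, -3), Mul(-1, 51)) = Add(Add(19, Pow(-21, 2)), Mul(-1, 51)) = Add(Add(19, 441), -51) = Add(460, -51) = 409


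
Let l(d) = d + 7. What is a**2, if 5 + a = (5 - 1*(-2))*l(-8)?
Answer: 144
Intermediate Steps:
l(d) = 7 + d
a = -12 (a = -5 + (5 - 1*(-2))*(7 - 8) = -5 + (5 + 2)*(-1) = -5 + 7*(-1) = -5 - 7 = -12)
a**2 = (-12)**2 = 144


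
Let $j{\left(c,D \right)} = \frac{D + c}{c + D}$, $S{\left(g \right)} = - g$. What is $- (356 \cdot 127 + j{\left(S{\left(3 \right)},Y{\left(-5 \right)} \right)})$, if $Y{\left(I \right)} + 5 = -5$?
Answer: $-45213$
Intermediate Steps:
$Y{\left(I \right)} = -10$ ($Y{\left(I \right)} = -5 - 5 = -10$)
$j{\left(c,D \right)} = 1$ ($j{\left(c,D \right)} = \frac{D + c}{D + c} = 1$)
$- (356 \cdot 127 + j{\left(S{\left(3 \right)},Y{\left(-5 \right)} \right)}) = - (356 \cdot 127 + 1) = - (45212 + 1) = \left(-1\right) 45213 = -45213$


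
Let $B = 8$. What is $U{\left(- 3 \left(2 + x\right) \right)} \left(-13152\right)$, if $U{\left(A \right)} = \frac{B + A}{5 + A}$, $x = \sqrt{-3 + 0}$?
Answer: $\frac{13152 \left(- 3 \sqrt{3} - 2 i\right)}{- i + 3 \sqrt{3}} \approx -11743.0 - 7322.1 i$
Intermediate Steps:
$x = i \sqrt{3}$ ($x = \sqrt{-3} = i \sqrt{3} \approx 1.732 i$)
$U{\left(A \right)} = \frac{8 + A}{5 + A}$
$U{\left(- 3 \left(2 + x\right) \right)} \left(-13152\right) = \frac{8 - 3 \left(2 + i \sqrt{3}\right)}{5 - 3 \left(2 + i \sqrt{3}\right)} \left(-13152\right) = \frac{8 - \left(6 + 3 i \sqrt{3}\right)}{5 - \left(6 + 3 i \sqrt{3}\right)} \left(-13152\right) = \frac{2 - 3 i \sqrt{3}}{-1 - 3 i \sqrt{3}} \left(-13152\right) = - \frac{13152 \left(2 - 3 i \sqrt{3}\right)}{-1 - 3 i \sqrt{3}}$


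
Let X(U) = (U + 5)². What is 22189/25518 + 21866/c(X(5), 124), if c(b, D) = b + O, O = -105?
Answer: -557865643/127590 ≈ -4372.3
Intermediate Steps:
X(U) = (5 + U)²
c(b, D) = -105 + b (c(b, D) = b - 105 = -105 + b)
22189/25518 + 21866/c(X(5), 124) = 22189/25518 + 21866/(-105 + (5 + 5)²) = 22189*(1/25518) + 21866/(-105 + 10²) = 22189/25518 + 21866/(-105 + 100) = 22189/25518 + 21866/(-5) = 22189/25518 + 21866*(-⅕) = 22189/25518 - 21866/5 = -557865643/127590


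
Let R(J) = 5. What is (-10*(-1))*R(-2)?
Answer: 50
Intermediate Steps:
(-10*(-1))*R(-2) = -10*(-1)*5 = 10*5 = 50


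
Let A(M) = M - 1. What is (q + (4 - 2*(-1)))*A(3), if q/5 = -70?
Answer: -688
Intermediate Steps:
q = -350 (q = 5*(-70) = -350)
A(M) = -1 + M
(q + (4 - 2*(-1)))*A(3) = (-350 + (4 - 2*(-1)))*(-1 + 3) = (-350 + (4 + 2))*2 = (-350 + 6)*2 = -344*2 = -688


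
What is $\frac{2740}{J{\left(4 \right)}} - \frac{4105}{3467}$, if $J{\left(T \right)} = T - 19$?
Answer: $- \frac{1912231}{10401} \approx -183.85$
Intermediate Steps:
$J{\left(T \right)} = -19 + T$
$\frac{2740}{J{\left(4 \right)}} - \frac{4105}{3467} = \frac{2740}{-19 + 4} - \frac{4105}{3467} = \frac{2740}{-15} - \frac{4105}{3467} = 2740 \left(- \frac{1}{15}\right) - \frac{4105}{3467} = - \frac{548}{3} - \frac{4105}{3467} = - \frac{1912231}{10401}$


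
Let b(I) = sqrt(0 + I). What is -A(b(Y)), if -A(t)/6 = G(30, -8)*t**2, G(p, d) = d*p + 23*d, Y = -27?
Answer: 68688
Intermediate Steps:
G(p, d) = 23*d + d*p
b(I) = sqrt(I)
A(t) = 2544*t**2 (A(t) = -6*(-8*(23 + 30))*t**2 = -6*(-8*53)*t**2 = -(-2544)*t**2 = 2544*t**2)
-A(b(Y)) = -2544*(sqrt(-27))**2 = -2544*(3*I*sqrt(3))**2 = -2544*(-27) = -1*(-68688) = 68688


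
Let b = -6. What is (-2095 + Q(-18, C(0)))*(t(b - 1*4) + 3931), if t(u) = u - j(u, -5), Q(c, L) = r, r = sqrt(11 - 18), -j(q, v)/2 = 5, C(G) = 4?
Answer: -8235445 + 3931*I*sqrt(7) ≈ -8.2354e+6 + 10400.0*I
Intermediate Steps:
j(q, v) = -10 (j(q, v) = -2*5 = -10)
r = I*sqrt(7) (r = sqrt(-7) = I*sqrt(7) ≈ 2.6458*I)
Q(c, L) = I*sqrt(7)
t(u) = 10 + u (t(u) = u - 1*(-10) = u + 10 = 10 + u)
(-2095 + Q(-18, C(0)))*(t(b - 1*4) + 3931) = (-2095 + I*sqrt(7))*((10 + (-6 - 1*4)) + 3931) = (-2095 + I*sqrt(7))*((10 + (-6 - 4)) + 3931) = (-2095 + I*sqrt(7))*((10 - 10) + 3931) = (-2095 + I*sqrt(7))*(0 + 3931) = (-2095 + I*sqrt(7))*3931 = -8235445 + 3931*I*sqrt(7)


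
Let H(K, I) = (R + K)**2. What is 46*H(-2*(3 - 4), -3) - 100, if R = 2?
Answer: 636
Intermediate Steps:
H(K, I) = (2 + K)**2
46*H(-2*(3 - 4), -3) - 100 = 46*(2 - 2*(3 - 4))**2 - 100 = 46*(2 - 2*(-1))**2 - 100 = 46*(2 + 2)**2 - 100 = 46*4**2 - 100 = 46*16 - 100 = 736 - 100 = 636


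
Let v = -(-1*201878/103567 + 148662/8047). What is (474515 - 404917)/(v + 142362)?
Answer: 29001613581551/59315619156925 ≈ 0.48894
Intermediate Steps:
v = -13771965088/833403649 (v = -(-201878*1/103567 + 148662*(1/8047)) = -(-201878/103567 + 148662/8047) = -1*13771965088/833403649 = -13771965088/833403649 ≈ -16.525)
(474515 - 404917)/(v + 142362) = (474515 - 404917)/(-13771965088/833403649 + 142362) = 69598/(118631238313850/833403649) = 69598*(833403649/118631238313850) = 29001613581551/59315619156925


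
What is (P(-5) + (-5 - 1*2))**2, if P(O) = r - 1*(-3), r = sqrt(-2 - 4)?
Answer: (4 - I*sqrt(6))**2 ≈ 10.0 - 19.596*I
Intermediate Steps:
r = I*sqrt(6) (r = sqrt(-6) = I*sqrt(6) ≈ 2.4495*I)
P(O) = 3 + I*sqrt(6) (P(O) = I*sqrt(6) - 1*(-3) = I*sqrt(6) + 3 = 3 + I*sqrt(6))
(P(-5) + (-5 - 1*2))**2 = ((3 + I*sqrt(6)) + (-5 - 1*2))**2 = ((3 + I*sqrt(6)) + (-5 - 2))**2 = ((3 + I*sqrt(6)) - 7)**2 = (-4 + I*sqrt(6))**2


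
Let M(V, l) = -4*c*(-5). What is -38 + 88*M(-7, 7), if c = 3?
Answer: 5242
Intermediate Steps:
M(V, l) = 60 (M(V, l) = -4*3*(-5) = -12*(-5) = 60)
-38 + 88*M(-7, 7) = -38 + 88*60 = -38 + 5280 = 5242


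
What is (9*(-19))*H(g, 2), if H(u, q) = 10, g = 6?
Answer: -1710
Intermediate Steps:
(9*(-19))*H(g, 2) = (9*(-19))*10 = -171*10 = -1710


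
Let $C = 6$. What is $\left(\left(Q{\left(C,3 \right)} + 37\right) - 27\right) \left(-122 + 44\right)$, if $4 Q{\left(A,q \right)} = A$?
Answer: $-897$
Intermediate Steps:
$Q{\left(A,q \right)} = \frac{A}{4}$
$\left(\left(Q{\left(C,3 \right)} + 37\right) - 27\right) \left(-122 + 44\right) = \left(\left(\frac{1}{4} \cdot 6 + 37\right) - 27\right) \left(-122 + 44\right) = \left(\left(\frac{3}{2} + 37\right) - 27\right) \left(-78\right) = \left(\frac{77}{2} - 27\right) \left(-78\right) = \frac{23}{2} \left(-78\right) = -897$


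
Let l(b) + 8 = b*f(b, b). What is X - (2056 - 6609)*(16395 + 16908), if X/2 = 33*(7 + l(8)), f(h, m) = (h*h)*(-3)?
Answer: 151527117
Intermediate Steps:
f(h, m) = -3*h**2 (f(h, m) = h**2*(-3) = -3*h**2)
l(b) = -8 - 3*b**3 (l(b) = -8 + b*(-3*b**2) = -8 - 3*b**3)
X = -101442 (X = 2*(33*(7 + (-8 - 3*8**3))) = 2*(33*(7 + (-8 - 3*512))) = 2*(33*(7 + (-8 - 1536))) = 2*(33*(7 - 1544)) = 2*(33*(-1537)) = 2*(-50721) = -101442)
X - (2056 - 6609)*(16395 + 16908) = -101442 - (2056 - 6609)*(16395 + 16908) = -101442 - (-4553)*33303 = -101442 - 1*(-151628559) = -101442 + 151628559 = 151527117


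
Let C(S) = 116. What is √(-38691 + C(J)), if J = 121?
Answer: 5*I*√1543 ≈ 196.41*I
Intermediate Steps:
√(-38691 + C(J)) = √(-38691 + 116) = √(-38575) = 5*I*√1543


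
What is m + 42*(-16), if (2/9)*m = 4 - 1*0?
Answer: -654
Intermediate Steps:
m = 18 (m = 9*(4 - 1*0)/2 = 9*(4 + 0)/2 = (9/2)*4 = 18)
m + 42*(-16) = 18 + 42*(-16) = 18 - 672 = -654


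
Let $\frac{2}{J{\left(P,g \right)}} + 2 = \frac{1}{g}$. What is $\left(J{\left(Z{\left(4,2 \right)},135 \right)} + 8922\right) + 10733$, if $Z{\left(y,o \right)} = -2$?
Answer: $\frac{5286925}{269} \approx 19654.0$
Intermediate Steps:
$J{\left(P,g \right)} = \frac{2}{-2 + \frac{1}{g}}$
$\left(J{\left(Z{\left(4,2 \right)},135 \right)} + 8922\right) + 10733 = \left(\left(-2\right) 135 \frac{1}{-1 + 2 \cdot 135} + 8922\right) + 10733 = \left(\left(-2\right) 135 \frac{1}{-1 + 270} + 8922\right) + 10733 = \left(\left(-2\right) 135 \cdot \frac{1}{269} + 8922\right) + 10733 = \left(- \frac{270}{269} + 8922\right) + 10733 = \frac{2399748}{269} + 10733 = \frac{5286925}{269}$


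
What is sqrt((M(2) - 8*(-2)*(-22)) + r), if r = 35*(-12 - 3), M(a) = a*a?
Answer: 3*I*sqrt(97) ≈ 29.547*I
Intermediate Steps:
M(a) = a**2
r = -525 (r = 35*(-15) = -525)
sqrt((M(2) - 8*(-2)*(-22)) + r) = sqrt((2**2 - 8*(-2)*(-22)) - 525) = sqrt((4 + 16*(-22)) - 525) = sqrt((4 - 352) - 525) = sqrt(-348 - 525) = sqrt(-873) = 3*I*sqrt(97)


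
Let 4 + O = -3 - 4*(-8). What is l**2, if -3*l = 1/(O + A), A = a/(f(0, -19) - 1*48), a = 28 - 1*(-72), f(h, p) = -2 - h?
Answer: 1/4761 ≈ 0.00021004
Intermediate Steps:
a = 100 (a = 28 + 72 = 100)
A = -2 (A = 100/((-2 - 1*0) - 1*48) = 100/((-2 + 0) - 48) = 100/(-2 - 48) = 100/(-50) = 100*(-1/50) = -2)
O = 25 (O = -4 + (-3 - 4*(-8)) = -4 + (-3 + 32) = -4 + 29 = 25)
l = -1/69 (l = -1/(3*(25 - 2)) = -1/3/23 = -1/3*1/23 = -1/69 ≈ -0.014493)
l**2 = (-1/69)**2 = 1/4761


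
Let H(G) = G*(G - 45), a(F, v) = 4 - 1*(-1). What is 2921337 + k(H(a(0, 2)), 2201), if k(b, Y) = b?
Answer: 2921137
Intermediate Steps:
a(F, v) = 5 (a(F, v) = 4 + 1 = 5)
H(G) = G*(-45 + G)
2921337 + k(H(a(0, 2)), 2201) = 2921337 + 5*(-45 + 5) = 2921337 + 5*(-40) = 2921337 - 200 = 2921137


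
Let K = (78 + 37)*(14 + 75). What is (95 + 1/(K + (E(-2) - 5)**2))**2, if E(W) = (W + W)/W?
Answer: 947081258761/104939536 ≈ 9025.0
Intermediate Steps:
E(W) = 2 (E(W) = (2*W)/W = 2)
K = 10235 (K = 115*89 = 10235)
(95 + 1/(K + (E(-2) - 5)**2))**2 = (95 + 1/(10235 + (2 - 5)**2))**2 = (95 + 1/(10235 + (-3)**2))**2 = (95 + 1/(10235 + 9))**2 = (95 + 1/10244)**2 = (973181/10244)**2 = 947081258761/104939536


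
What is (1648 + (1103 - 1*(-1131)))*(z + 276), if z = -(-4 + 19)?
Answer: 1013202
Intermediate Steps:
z = -15 (z = -1*15 = -15)
(1648 + (1103 - 1*(-1131)))*(z + 276) = (1648 + (1103 - 1*(-1131)))*(-15 + 276) = (1648 + (1103 + 1131))*261 = (1648 + 2234)*261 = 3882*261 = 1013202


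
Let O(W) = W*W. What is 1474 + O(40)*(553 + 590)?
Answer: 1830274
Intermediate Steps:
O(W) = W²
1474 + O(40)*(553 + 590) = 1474 + 40²*(553 + 590) = 1474 + 1600*1143 = 1474 + 1828800 = 1830274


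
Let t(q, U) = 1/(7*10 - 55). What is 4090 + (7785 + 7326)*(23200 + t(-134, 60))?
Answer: 1752901487/5 ≈ 3.5058e+8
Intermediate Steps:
t(q, U) = 1/15 (t(q, U) = 1/(70 - 55) = 1/15)
4090 + (7785 + 7326)*(23200 + t(-134, 60)) = 4090 + (7785 + 7326)*(23200 + 1/15) = 4090 + 15111*(348001/15) = 4090 + 1752881037/5 = 1752901487/5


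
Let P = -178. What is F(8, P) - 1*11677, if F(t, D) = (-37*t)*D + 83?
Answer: 41094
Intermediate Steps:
F(t, D) = 83 - 37*D*t (F(t, D) = -37*D*t + 83 = 83 - 37*D*t)
F(8, P) - 1*11677 = (83 - 37*(-178)*8) - 1*11677 = (83 + 52688) - 11677 = 52771 - 11677 = 41094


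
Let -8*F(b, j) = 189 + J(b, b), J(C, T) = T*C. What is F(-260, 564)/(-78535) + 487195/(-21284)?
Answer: -76163013381/3343077880 ≈ -22.782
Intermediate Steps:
J(C, T) = C*T
F(b, j) = -189/8 - b²/8 (F(b, j) = -(189 + b*b)/8 = -(189 + b²)/8 = -189/8 - b²/8)
F(-260, 564)/(-78535) + 487195/(-21284) = (-189/8 - ⅛*(-260)²)/(-78535) + 487195/(-21284) = (-189/8 - ⅛*67600)*(-1/78535) + 487195*(-1/21284) = (-189/8 - 8450)*(-1/78535) - 487195/21284 = -67789/8*(-1/78535) - 487195/21284 = 67789/628280 - 487195/21284 = -76163013381/3343077880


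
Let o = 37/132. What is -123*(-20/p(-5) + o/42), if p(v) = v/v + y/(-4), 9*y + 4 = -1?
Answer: 3990163/1848 ≈ 2159.2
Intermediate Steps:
y = -5/9 (y = -4/9 + (⅑)*(-1) = -4/9 - ⅑ = -5/9 ≈ -0.55556)
p(v) = 41/36 (p(v) = v/v - 5/9/(-4) = 1 - 5/9*(-¼) = 1 + 5/36 = 41/36)
o = 37/132 (o = 37*(1/132) = 37/132 ≈ 0.28030)
-123*(-20/p(-5) + o/42) = -123*(-20/41/36 + (37/132)/42) = -123*(-20*36/41 + (37/132)*(1/42)) = -123*(-720/41 + 37/5544) = -123*(-3990163/227304) = 3990163/1848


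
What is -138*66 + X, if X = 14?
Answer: -9094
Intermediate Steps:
-138*66 + X = -138*66 + 14 = -9108 + 14 = -9094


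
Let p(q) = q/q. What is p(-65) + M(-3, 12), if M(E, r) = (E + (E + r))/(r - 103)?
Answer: 85/91 ≈ 0.93407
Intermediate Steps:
p(q) = 1
M(E, r) = (r + 2*E)/(-103 + r)
p(-65) + M(-3, 12) = 1 + (12 + 2*(-3))/(-103 + 12) = 1 + (12 - 6)/(-91) = 1 - 1/91*6 = 1 - 6/91 = 85/91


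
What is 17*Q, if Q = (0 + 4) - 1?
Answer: 51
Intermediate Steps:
Q = 3 (Q = 4 - 1 = 3)
17*Q = 17*3 = 51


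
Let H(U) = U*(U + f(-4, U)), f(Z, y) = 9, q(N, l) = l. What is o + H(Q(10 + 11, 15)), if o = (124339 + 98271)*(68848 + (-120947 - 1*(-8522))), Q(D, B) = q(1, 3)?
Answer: -9700675934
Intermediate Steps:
Q(D, B) = 3
o = -9700675970 (o = 222610*(68848 + (-120947 + 8522)) = 222610*(68848 - 112425) = 222610*(-43577) = -9700675970)
H(U) = U*(9 + U) (H(U) = U*(U + 9) = U*(9 + U))
o + H(Q(10 + 11, 15)) = -9700675970 + 3*(9 + 3) = -9700675970 + 3*12 = -9700675970 + 36 = -9700675934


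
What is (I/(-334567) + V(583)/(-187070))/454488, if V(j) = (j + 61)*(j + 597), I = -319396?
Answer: -1620789541/237043703168506 ≈ -6.8375e-6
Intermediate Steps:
V(j) = (61 + j)*(597 + j)
(I/(-334567) + V(583)/(-187070))/454488 = (-319396/(-334567) + (36417 + 583² + 658*583)/(-187070))/454488 = (-319396*(-1/334567) + (36417 + 339889 + 383614)*(-1/187070))*(1/454488) = (319396/334567 + 759920*(-1/187070))*(1/454488) = (319396/334567 - 75992/18707)*(1/454488) = -19449474492/6258744869*1/454488 = -1620789541/237043703168506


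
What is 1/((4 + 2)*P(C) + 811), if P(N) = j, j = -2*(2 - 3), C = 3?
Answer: 1/823 ≈ 0.0012151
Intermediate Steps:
j = 2 (j = -2*(-1) = 2)
P(N) = 2
1/((4 + 2)*P(C) + 811) = 1/((4 + 2)*2 + 811) = 1/(6*2 + 811) = 1/(12 + 811) = 1/823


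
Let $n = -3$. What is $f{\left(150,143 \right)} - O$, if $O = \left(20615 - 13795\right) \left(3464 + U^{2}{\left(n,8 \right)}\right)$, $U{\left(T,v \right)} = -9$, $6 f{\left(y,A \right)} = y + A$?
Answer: $- \frac{145061107}{6} \approx -2.4177 \cdot 10^{7}$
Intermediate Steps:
$f{\left(y,A \right)} = \frac{A}{6} + \frac{y}{6}$ ($f{\left(y,A \right)} = \frac{y + A}{6} = \frac{A + y}{6} = \frac{A}{6} + \frac{y}{6}$)
$O = 24176900$ ($O = \left(20615 - 13795\right) \left(3464 + \left(-9\right)^{2}\right) = 6820 \left(3464 + 81\right) = 6820 \cdot 3545 = 24176900$)
$f{\left(150,143 \right)} - O = \left(\frac{1}{6} \cdot 143 + \frac{1}{6} \cdot 150\right) - 24176900 = \left(\frac{143}{6} + 25\right) - 24176900 = \frac{293}{6} - 24176900 = - \frac{145061107}{6}$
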